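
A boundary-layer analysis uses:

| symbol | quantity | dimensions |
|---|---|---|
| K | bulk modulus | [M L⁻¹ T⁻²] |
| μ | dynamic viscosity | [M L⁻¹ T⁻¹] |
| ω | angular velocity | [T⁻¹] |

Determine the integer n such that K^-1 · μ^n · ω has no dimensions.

Balance the M exponent: (1)·n from μ, plus −(1) + (0) = -1 from the rest, must sum to zero.
n − 1 = 0, so n = 1.

1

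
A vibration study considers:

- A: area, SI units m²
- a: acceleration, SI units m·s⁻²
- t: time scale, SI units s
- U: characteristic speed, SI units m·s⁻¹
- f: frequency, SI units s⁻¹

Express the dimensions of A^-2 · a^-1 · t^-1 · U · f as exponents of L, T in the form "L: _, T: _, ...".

L: -4, T: -1

Collect each base-dimension exponent across the product:
  L: −2·(2) − (1) − (0) + (1) + (0) = -4
  T: −2·(0) − (-2) − (1) + (-1) + (-1) = -1
So the dimensions are [L⁻⁴ T⁻¹].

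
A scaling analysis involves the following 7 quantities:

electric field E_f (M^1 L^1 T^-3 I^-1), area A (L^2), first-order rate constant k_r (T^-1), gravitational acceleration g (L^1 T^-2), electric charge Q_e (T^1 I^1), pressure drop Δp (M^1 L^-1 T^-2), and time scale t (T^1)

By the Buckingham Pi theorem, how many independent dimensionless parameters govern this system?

There are 7 variables and 4 base dimensions (M, L, T, I).
The dimension matrix has rank 4.
Independent dimensionless groups: 7 − 4 = 3.

3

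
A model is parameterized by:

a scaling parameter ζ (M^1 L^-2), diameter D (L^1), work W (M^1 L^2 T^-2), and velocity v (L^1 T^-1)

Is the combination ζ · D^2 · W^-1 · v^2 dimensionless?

yes

Sum the exponent of each base dimension across the product:
  M: [ζ]_M + 2·[D]_M − [W]_M + 2·[v]_M = (1) + 2·(0) − (1) + 2·(0) = 0
  L: [ζ]_L + 2·[D]_L − [W]_L + 2·[v]_L = (-2) + 2·(1) − (2) + 2·(1) = 0
  T: [ζ]_T + 2·[D]_T − [W]_T + 2·[v]_T = (0) + 2·(0) − (-2) + 2·(-1) = 0
All base exponents vanish — dimensionless.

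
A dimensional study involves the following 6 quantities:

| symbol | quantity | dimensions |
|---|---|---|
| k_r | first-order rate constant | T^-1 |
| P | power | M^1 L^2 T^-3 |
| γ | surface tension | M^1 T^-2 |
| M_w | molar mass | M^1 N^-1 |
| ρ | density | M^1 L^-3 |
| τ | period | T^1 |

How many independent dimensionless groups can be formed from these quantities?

2

There are 6 variables and 4 base dimensions (M, L, T, N).
The dimension matrix has rank 4.
Independent dimensionless groups: 6 − 4 = 2.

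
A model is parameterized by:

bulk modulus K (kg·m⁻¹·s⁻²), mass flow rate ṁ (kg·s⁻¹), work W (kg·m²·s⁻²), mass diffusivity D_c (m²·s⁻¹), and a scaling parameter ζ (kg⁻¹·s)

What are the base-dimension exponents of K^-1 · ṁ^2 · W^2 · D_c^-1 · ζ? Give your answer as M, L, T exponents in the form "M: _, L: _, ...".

M: 2, L: 3, T: -2

Collect each base-dimension exponent across the product:
  M: −(1) + 2·(1) + 2·(1) − (0) + (-1) = 2
  L: −(-1) + 2·(0) + 2·(2) − (2) + (0) = 3
  T: −(-2) + 2·(-1) + 2·(-2) − (-1) + (1) = -2
So the dimensions are [M² L³ T⁻²].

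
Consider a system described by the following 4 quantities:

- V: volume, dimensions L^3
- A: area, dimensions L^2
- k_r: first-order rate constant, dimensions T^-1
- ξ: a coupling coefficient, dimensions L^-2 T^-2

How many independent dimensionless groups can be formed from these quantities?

2

There are 4 variables and 2 base dimensions (L, T).
The dimension matrix has rank 2.
Independent dimensionless groups: 4 − 2 = 2.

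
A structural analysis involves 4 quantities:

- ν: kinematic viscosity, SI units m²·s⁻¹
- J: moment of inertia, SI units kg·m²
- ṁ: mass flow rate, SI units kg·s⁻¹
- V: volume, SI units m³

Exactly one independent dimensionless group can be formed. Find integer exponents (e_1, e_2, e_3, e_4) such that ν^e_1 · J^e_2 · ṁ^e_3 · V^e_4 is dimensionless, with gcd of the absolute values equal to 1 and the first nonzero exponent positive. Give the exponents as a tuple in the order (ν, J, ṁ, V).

M: e_1·(0) + e_2·(1) + e_3·(1) + e_4·(0) = 0
L: e_1·(2) + e_2·(2) + e_3·(0) + e_4·(3) = 0
T: e_1·(-1) + e_2·(0) + e_3·(-1) + e_4·(0) = 0
Solving this homogeneous linear system for the smallest-integer solution (first nonzero entry positive) gives (3, 3, -3, -4).

(3, 3, -3, -4)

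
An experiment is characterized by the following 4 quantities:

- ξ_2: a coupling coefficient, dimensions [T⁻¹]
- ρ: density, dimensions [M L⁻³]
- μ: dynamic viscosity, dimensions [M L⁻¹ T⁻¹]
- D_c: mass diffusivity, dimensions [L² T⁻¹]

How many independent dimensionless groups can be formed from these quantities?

1

There are 4 variables and 3 base dimensions (M, L, T).
The dimension matrix has rank 3.
Independent dimensionless groups: 4 − 3 = 1.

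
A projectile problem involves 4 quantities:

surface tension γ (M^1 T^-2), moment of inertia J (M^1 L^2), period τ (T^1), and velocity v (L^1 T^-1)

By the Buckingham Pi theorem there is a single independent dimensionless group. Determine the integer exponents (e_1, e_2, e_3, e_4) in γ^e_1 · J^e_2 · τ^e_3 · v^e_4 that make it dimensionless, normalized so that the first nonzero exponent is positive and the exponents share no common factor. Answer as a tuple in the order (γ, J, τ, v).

(1, -1, 4, 2)

M: e_1·(1) + e_2·(1) + e_3·(0) + e_4·(0) = 0
L: e_1·(0) + e_2·(2) + e_3·(0) + e_4·(1) = 0
T: e_1·(-2) + e_2·(0) + e_3·(1) + e_4·(-1) = 0
Solving this homogeneous linear system for the smallest-integer solution (first nonzero entry positive) gives (1, -1, 4, 2).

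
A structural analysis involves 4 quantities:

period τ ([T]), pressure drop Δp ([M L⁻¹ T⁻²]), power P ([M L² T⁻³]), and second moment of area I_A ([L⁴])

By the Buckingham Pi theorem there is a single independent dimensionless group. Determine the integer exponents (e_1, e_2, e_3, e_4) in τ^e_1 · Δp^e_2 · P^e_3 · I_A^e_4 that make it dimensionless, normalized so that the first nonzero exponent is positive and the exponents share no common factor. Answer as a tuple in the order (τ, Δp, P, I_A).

(4, -4, 4, -3)

M: e_1·(0) + e_2·(1) + e_3·(1) + e_4·(0) = 0
L: e_1·(0) + e_2·(-1) + e_3·(2) + e_4·(4) = 0
T: e_1·(1) + e_2·(-2) + e_3·(-3) + e_4·(0) = 0
Solving this homogeneous linear system for the smallest-integer solution (first nonzero entry positive) gives (4, -4, 4, -3).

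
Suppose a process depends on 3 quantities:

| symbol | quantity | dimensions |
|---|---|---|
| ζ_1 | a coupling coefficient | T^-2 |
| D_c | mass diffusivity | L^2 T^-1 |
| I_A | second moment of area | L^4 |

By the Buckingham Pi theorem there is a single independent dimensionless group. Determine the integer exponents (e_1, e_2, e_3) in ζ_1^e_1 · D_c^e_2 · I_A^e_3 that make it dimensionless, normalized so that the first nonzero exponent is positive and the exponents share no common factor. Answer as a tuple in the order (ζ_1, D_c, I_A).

(1, -2, 1)

L: e_1·(0) + e_2·(2) + e_3·(4) = 0
T: e_1·(-2) + e_2·(-1) + e_3·(0) = 0
Solving this homogeneous linear system for the smallest-integer solution (first nonzero entry positive) gives (1, -2, 1).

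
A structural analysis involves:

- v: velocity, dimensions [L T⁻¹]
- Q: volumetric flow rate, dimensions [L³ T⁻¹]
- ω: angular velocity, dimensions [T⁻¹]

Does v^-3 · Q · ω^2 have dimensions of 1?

yes

Sum the exponent of each base dimension across the product:
  L: −3·[v]_L + [Q]_L + 2·[ω]_L = −3·(1) + (3) + 2·(0) = 0
  T: −3·[v]_T + [Q]_T + 2·[ω]_T = −3·(-1) + (-1) + 2·(-1) = 0
All base exponents vanish — dimensionless.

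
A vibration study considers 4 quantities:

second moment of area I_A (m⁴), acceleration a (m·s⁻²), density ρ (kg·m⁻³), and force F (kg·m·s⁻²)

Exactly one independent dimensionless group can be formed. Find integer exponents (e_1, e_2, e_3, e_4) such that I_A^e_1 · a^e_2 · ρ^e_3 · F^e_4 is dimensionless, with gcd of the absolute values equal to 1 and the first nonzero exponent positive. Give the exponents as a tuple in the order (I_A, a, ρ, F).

(3, 4, 4, -4)

M: e_1·(0) + e_2·(0) + e_3·(1) + e_4·(1) = 0
L: e_1·(4) + e_2·(1) + e_3·(-3) + e_4·(1) = 0
T: e_1·(0) + e_2·(-2) + e_3·(0) + e_4·(-2) = 0
Solving this homogeneous linear system for the smallest-integer solution (first nonzero entry positive) gives (3, 4, 4, -4).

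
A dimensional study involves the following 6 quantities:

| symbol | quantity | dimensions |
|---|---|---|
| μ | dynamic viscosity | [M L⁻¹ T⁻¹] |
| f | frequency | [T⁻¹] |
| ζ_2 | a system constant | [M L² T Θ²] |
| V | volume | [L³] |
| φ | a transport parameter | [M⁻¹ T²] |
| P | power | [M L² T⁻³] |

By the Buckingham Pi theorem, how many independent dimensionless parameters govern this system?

There are 6 variables and 4 base dimensions (M, L, T, Θ).
The dimension matrix has rank 4.
Independent dimensionless groups: 6 − 4 = 2.

2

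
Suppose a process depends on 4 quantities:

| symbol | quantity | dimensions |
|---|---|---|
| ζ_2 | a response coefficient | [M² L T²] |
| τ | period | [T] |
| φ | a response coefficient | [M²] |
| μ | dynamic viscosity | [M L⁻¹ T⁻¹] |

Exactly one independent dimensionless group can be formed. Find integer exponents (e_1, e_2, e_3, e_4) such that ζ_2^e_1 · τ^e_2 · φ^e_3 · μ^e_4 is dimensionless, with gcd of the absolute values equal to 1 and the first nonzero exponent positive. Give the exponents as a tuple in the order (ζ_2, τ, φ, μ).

(2, -2, -3, 2)

M: e_1·(2) + e_2·(0) + e_3·(2) + e_4·(1) = 0
L: e_1·(1) + e_2·(0) + e_3·(0) + e_4·(-1) = 0
T: e_1·(2) + e_2·(1) + e_3·(0) + e_4·(-1) = 0
Solving this homogeneous linear system for the smallest-integer solution (first nonzero entry positive) gives (2, -2, -3, 2).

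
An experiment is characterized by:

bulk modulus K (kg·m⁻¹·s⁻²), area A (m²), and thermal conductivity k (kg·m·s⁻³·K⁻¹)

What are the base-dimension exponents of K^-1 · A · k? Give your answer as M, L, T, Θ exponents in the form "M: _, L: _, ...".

Collect each base-dimension exponent across the product:
  M: −(1) + (0) + (1) = 0
  L: −(-1) + (2) + (1) = 4
  T: −(-2) + (0) + (-3) = -1
  Θ: −(0) + (0) + (-1) = -1
So the dimensions are [L⁴ T⁻¹ Θ⁻¹].

M: 0, L: 4, T: -1, Θ: -1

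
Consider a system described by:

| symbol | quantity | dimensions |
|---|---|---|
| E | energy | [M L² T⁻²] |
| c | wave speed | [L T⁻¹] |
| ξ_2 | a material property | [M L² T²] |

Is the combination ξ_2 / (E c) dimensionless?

no

Sum the exponent of each base dimension across the product:
  M: −[E]_M − [c]_M + [ξ_2]_M = −(1) − (0) + (1) = 0
  L: −[E]_L − [c]_L + [ξ_2]_L = −(2) − (1) + (2) = -1
  T: −[E]_T − [c]_T + [ξ_2]_T = −(-2) − (-1) + (2) = 5
Net dimensions [L⁻¹ T⁵] ≠ [1] — not dimensionless.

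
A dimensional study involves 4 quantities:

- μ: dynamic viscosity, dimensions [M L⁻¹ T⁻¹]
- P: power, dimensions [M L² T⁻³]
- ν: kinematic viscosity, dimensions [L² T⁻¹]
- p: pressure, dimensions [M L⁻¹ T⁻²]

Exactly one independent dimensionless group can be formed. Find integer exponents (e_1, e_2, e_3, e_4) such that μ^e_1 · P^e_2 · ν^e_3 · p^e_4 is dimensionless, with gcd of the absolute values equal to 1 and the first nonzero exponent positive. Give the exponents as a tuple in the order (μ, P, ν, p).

M: e_1·(1) + e_2·(1) + e_3·(0) + e_4·(1) = 0
L: e_1·(-1) + e_2·(2) + e_3·(2) + e_4·(-1) = 0
T: e_1·(-1) + e_2·(-3) + e_3·(-1) + e_4·(-2) = 0
Solving this homogeneous linear system for the smallest-integer solution (first nonzero entry positive) gives (1, -2, 3, 1).

(1, -2, 3, 1)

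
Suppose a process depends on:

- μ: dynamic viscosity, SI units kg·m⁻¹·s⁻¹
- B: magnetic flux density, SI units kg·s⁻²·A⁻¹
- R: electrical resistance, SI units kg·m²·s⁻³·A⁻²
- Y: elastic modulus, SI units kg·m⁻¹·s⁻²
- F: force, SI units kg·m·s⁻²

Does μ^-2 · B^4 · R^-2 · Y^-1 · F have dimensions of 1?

yes

Sum the exponent of each base dimension across the product:
  M: −2·[μ]_M + 4·[B]_M − 2·[R]_M − [Y]_M + [F]_M = −2·(1) + 4·(1) − 2·(1) − (1) + (1) = 0
  L: −2·[μ]_L + 4·[B]_L − 2·[R]_L − [Y]_L + [F]_L = −2·(-1) + 4·(0) − 2·(2) − (-1) + (1) = 0
  T: −2·[μ]_T + 4·[B]_T − 2·[R]_T − [Y]_T + [F]_T = −2·(-1) + 4·(-2) − 2·(-3) − (-2) + (-2) = 0
  I: −2·[μ]_I + 4·[B]_I − 2·[R]_I − [Y]_I + [F]_I = −2·(0) + 4·(-1) − 2·(-2) − (0) + (0) = 0
All base exponents vanish — dimensionless.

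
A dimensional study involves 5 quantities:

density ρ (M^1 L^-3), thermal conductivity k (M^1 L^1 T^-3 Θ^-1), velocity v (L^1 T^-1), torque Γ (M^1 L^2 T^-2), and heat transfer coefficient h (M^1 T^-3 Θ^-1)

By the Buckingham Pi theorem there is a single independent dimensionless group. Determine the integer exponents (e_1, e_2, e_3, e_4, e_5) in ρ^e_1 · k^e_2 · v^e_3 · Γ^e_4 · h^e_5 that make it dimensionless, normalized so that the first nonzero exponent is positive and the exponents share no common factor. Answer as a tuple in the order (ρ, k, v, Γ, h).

M: e_1·(1) + e_2·(1) + e_3·(0) + e_4·(1) + e_5·(1) = 0
L: e_1·(-3) + e_2·(1) + e_3·(1) + e_4·(2) + e_5·(0) = 0
T: e_1·(0) + e_2·(-3) + e_3·(-1) + e_4·(-2) + e_5·(-3) = 0
Θ: e_1·(0) + e_2·(-1) + e_3·(0) + e_4·(0) + e_5·(-1) = 0
Solving this homogeneous linear system for the smallest-integer solution (first nonzero entry positive) gives (1, 3, 2, -1, -3).

(1, 3, 2, -1, -3)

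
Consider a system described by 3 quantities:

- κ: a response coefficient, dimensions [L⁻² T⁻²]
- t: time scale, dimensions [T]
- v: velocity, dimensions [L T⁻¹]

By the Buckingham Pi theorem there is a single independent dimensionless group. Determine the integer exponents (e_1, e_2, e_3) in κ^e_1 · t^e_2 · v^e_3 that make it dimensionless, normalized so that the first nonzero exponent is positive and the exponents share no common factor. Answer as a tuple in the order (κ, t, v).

L: e_1·(-2) + e_2·(0) + e_3·(1) = 0
T: e_1·(-2) + e_2·(1) + e_3·(-1) = 0
Solving this homogeneous linear system for the smallest-integer solution (first nonzero entry positive) gives (1, 4, 2).

(1, 4, 2)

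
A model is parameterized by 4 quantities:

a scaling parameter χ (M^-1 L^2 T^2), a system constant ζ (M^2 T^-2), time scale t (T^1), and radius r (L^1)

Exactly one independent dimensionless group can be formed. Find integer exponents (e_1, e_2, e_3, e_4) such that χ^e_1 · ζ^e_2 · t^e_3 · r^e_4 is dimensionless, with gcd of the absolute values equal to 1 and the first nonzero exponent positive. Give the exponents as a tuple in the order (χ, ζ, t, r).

M: e_1·(-1) + e_2·(2) + e_3·(0) + e_4·(0) = 0
L: e_1·(2) + e_2·(0) + e_3·(0) + e_4·(1) = 0
T: e_1·(2) + e_2·(-2) + e_3·(1) + e_4·(0) = 0
Solving this homogeneous linear system for the smallest-integer solution (first nonzero entry positive) gives (2, 1, -2, -4).

(2, 1, -2, -4)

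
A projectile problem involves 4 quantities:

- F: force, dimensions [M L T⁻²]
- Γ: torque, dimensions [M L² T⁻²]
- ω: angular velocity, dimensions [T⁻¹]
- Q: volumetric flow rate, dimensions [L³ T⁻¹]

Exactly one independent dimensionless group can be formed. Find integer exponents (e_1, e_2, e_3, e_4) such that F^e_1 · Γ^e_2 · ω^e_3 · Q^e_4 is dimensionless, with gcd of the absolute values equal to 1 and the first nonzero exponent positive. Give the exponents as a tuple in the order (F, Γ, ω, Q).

M: e_1·(1) + e_2·(1) + e_3·(0) + e_4·(0) = 0
L: e_1·(1) + e_2·(2) + e_3·(0) + e_4·(3) = 0
T: e_1·(-2) + e_2·(-2) + e_3·(-1) + e_4·(-1) = 0
Solving this homogeneous linear system for the smallest-integer solution (first nonzero entry positive) gives (3, -3, -1, 1).

(3, -3, -1, 1)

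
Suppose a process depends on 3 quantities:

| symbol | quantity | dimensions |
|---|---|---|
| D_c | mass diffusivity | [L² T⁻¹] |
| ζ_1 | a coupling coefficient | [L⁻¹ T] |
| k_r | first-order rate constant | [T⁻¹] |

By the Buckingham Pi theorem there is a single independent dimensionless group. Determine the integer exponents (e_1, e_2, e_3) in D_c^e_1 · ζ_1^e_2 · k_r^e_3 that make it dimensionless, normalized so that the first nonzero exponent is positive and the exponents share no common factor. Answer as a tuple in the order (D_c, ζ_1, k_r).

L: e_1·(2) + e_2·(-1) + e_3·(0) = 0
T: e_1·(-1) + e_2·(1) + e_3·(-1) = 0
Solving this homogeneous linear system for the smallest-integer solution (first nonzero entry positive) gives (1, 2, 1).

(1, 2, 1)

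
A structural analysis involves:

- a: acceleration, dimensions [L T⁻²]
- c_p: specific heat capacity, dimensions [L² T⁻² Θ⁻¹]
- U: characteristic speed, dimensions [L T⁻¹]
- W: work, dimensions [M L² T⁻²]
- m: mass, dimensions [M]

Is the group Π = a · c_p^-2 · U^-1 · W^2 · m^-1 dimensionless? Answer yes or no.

no

Sum the exponent of each base dimension across the product:
  M: [a]_M − 2·[c_p]_M − [U]_M + 2·[W]_M − [m]_M = (0) − 2·(0) − (0) + 2·(1) − (1) = 1
  L: [a]_L − 2·[c_p]_L − [U]_L + 2·[W]_L − [m]_L = (1) − 2·(2) − (1) + 2·(2) − (0) = 0
  T: [a]_T − 2·[c_p]_T − [U]_T + 2·[W]_T − [m]_T = (-2) − 2·(-2) − (-1) + 2·(-2) − (0) = -1
  Θ: [a]_Θ − 2·[c_p]_Θ − [U]_Θ + 2·[W]_Θ − [m]_Θ = (0) − 2·(-1) − (0) + 2·(0) − (0) = 2
Net dimensions [M T⁻¹ Θ²] ≠ [1] — not dimensionless.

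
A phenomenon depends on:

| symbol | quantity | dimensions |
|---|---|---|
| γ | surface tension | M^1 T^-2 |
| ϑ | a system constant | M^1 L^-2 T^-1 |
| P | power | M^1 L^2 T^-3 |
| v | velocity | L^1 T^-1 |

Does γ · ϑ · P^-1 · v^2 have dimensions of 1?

Sum the exponent of each base dimension across the product:
  M: [γ]_M + [ϑ]_M − [P]_M + 2·[v]_M = (1) + (1) − (1) + 2·(0) = 1
  L: [γ]_L + [ϑ]_L − [P]_L + 2·[v]_L = (0) + (-2) − (2) + 2·(1) = -2
  T: [γ]_T + [ϑ]_T − [P]_T + 2·[v]_T = (-2) + (-1) − (-3) + 2·(-1) = -2
Net dimensions [M L⁻² T⁻²] ≠ [1] — not dimensionless.

no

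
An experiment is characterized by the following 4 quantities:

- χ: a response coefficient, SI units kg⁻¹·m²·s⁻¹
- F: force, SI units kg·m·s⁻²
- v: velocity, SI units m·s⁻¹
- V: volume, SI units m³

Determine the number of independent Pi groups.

1

There are 4 variables and 3 base dimensions (M, L, T).
The dimension matrix has rank 3.
Independent dimensionless groups: 4 − 3 = 1.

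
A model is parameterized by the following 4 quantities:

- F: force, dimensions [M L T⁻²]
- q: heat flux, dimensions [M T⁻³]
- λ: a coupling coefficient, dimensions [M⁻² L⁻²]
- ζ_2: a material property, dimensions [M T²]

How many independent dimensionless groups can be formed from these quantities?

1

There are 4 variables and 3 base dimensions (M, L, T).
The dimension matrix has rank 3.
Independent dimensionless groups: 4 − 3 = 1.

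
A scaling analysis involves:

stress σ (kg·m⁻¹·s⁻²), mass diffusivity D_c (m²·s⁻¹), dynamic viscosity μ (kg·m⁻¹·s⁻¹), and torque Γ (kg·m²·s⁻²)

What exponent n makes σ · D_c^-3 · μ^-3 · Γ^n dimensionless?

Balance the M exponent: (1)·n from Γ, plus (1) − 3·(0) − 3·(1) = -2 from the rest, must sum to zero.
n − 2 = 0, so n = 2.

2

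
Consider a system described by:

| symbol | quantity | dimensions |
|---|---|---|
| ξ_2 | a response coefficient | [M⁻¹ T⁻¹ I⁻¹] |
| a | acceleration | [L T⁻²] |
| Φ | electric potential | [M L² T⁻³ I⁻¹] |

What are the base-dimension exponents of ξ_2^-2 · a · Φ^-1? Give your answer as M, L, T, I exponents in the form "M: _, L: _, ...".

M: 1, L: -1, T: 3, I: 3

Collect each base-dimension exponent across the product:
  M: −2·(-1) + (0) − (1) = 1
  L: −2·(0) + (1) − (2) = -1
  T: −2·(-1) + (-2) − (-3) = 3
  I: −2·(-1) + (0) − (-1) = 3
So the dimensions are [M L⁻¹ T³ I³].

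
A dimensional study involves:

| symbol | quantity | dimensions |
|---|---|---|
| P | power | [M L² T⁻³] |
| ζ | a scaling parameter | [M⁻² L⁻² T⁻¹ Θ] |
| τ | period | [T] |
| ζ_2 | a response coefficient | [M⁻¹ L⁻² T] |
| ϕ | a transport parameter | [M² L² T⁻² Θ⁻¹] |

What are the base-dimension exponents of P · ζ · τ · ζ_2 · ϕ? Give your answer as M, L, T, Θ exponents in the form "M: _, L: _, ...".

Collect each base-dimension exponent across the product:
  M: (1) + (-2) + (0) + (-1) + (2) = 0
  L: (2) + (-2) + (0) + (-2) + (2) = 0
  T: (-3) + (-1) + (1) + (1) + (-2) = -4
  Θ: (0) + (1) + (0) + (0) + (-1) = 0
So the dimensions are [T⁻⁴].

M: 0, L: 0, T: -4, Θ: 0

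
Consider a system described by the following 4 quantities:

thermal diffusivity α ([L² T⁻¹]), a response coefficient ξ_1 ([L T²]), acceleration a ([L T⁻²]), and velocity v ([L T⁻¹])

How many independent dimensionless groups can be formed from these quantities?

2

There are 4 variables and 2 base dimensions (L, T).
The dimension matrix has rank 2.
Independent dimensionless groups: 4 − 2 = 2.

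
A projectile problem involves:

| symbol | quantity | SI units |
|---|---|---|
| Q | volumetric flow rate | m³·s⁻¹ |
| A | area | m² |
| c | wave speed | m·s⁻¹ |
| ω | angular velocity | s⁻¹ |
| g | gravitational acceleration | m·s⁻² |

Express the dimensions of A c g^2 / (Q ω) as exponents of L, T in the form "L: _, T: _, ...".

Collect each base-dimension exponent across the product:
  L: −(3) + (2) + (1) − (0) + 2·(1) = 2
  T: −(-1) + (0) + (-1) − (-1) + 2·(-2) = -3
So the dimensions are [L² T⁻³].

L: 2, T: -3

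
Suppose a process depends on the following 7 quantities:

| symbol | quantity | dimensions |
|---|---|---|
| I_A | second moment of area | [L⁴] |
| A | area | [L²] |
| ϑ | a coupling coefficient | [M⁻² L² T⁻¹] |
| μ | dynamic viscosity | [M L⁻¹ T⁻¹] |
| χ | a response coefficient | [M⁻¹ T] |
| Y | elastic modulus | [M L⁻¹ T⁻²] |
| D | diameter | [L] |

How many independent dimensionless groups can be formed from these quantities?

4

There are 7 variables and 3 base dimensions (M, L, T).
The dimension matrix has rank 3.
Independent dimensionless groups: 7 − 3 = 4.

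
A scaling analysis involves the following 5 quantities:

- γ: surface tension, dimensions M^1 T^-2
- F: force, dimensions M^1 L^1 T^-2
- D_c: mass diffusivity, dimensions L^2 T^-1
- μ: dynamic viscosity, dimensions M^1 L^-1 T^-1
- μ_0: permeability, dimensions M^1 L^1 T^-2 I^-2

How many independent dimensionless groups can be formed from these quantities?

1

There are 5 variables and 4 base dimensions (M, L, T, I).
The dimension matrix has rank 4.
Independent dimensionless groups: 5 − 4 = 1.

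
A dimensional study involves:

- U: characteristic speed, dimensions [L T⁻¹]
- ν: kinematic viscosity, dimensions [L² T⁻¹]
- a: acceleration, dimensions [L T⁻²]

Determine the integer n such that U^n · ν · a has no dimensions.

-3

Balance the L exponent: (1)·n from U, plus (2) + (1) = 3 from the rest, must sum to zero.
n + 3 = 0, so n = -3.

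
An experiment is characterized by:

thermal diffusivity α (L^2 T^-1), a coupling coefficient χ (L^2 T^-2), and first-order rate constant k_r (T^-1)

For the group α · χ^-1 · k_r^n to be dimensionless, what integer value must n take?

1

Balance the T exponent: (-1)·n from k_r, plus (-1) − (-2) = 1 from the rest, must sum to zero.
−n + 1 = 0, so n = 1.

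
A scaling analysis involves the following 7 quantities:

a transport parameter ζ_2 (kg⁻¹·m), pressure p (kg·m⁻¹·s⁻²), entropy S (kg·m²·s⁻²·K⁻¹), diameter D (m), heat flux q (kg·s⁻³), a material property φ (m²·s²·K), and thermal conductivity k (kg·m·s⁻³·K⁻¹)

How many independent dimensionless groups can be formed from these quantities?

3

There are 7 variables and 4 base dimensions (M, L, T, Θ).
The dimension matrix has rank 4.
Independent dimensionless groups: 7 − 4 = 3.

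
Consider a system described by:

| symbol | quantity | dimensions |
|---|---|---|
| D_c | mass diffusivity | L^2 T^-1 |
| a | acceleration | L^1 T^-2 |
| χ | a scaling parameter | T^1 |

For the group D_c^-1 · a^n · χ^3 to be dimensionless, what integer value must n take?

2

Balance the L exponent: (1)·n from a, plus −(2) + 3·(0) = -2 from the rest, must sum to zero.
n − 2 = 0, so n = 2.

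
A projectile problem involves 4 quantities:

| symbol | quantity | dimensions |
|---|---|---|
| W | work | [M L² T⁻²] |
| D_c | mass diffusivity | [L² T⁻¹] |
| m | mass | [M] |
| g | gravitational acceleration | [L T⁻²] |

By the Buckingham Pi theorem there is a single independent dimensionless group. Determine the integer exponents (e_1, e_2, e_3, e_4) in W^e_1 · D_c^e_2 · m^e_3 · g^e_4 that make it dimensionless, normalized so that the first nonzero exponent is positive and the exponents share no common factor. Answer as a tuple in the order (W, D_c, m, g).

(3, -2, -3, -2)

M: e_1·(1) + e_2·(0) + e_3·(1) + e_4·(0) = 0
L: e_1·(2) + e_2·(2) + e_3·(0) + e_4·(1) = 0
T: e_1·(-2) + e_2·(-1) + e_3·(0) + e_4·(-2) = 0
Solving this homogeneous linear system for the smallest-integer solution (first nonzero entry positive) gives (3, -2, -3, -2).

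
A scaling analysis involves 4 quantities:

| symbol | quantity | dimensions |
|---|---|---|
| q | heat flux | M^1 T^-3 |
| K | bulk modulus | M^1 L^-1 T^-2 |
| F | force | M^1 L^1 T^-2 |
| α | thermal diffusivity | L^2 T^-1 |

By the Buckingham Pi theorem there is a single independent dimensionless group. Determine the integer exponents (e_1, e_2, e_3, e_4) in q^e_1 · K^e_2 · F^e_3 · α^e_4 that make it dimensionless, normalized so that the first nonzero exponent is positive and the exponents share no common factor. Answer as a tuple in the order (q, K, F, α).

M: e_1·(1) + e_2·(1) + e_3·(1) + e_4·(0) = 0
L: e_1·(0) + e_2·(-1) + e_3·(1) + e_4·(2) = 0
T: e_1·(-3) + e_2·(-2) + e_3·(-2) + e_4·(-1) = 0
Solving this homogeneous linear system for the smallest-integer solution (first nonzero entry positive) gives (2, -3, 1, -2).

(2, -3, 1, -2)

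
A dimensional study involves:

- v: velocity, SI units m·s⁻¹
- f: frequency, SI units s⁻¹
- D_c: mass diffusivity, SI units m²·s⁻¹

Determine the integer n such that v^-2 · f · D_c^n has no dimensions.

1

Balance the L exponent: (2)·n from D_c, plus −2·(1) + (0) = -2 from the rest, must sum to zero.
2n − 2 = 0, so n = 1.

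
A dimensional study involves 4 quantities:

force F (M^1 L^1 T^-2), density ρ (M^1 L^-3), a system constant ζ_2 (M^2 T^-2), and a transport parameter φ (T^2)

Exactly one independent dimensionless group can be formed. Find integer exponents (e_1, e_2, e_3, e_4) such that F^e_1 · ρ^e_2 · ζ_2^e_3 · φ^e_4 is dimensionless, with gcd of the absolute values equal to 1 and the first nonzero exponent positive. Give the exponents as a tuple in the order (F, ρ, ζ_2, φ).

M: e_1·(1) + e_2·(1) + e_3·(2) + e_4·(0) = 0
L: e_1·(1) + e_2·(-3) + e_3·(0) + e_4·(0) = 0
T: e_1·(-2) + e_2·(0) + e_3·(-2) + e_4·(2) = 0
Solving this homogeneous linear system for the smallest-integer solution (first nonzero entry positive) gives (3, 1, -2, 1).

(3, 1, -2, 1)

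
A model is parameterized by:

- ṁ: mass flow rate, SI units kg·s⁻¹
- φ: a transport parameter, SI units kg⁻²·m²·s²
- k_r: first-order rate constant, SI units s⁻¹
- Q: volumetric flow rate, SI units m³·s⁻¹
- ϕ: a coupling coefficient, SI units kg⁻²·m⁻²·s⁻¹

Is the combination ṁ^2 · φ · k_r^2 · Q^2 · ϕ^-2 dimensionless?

Sum the exponent of each base dimension across the product:
  M: 2·[ṁ]_M + [φ]_M + 2·[k_r]_M + 2·[Q]_M − 2·[ϕ]_M = 2·(1) + (-2) + 2·(0) + 2·(0) − 2·(-2) = 4
  L: 2·[ṁ]_L + [φ]_L + 2·[k_r]_L + 2·[Q]_L − 2·[ϕ]_L = 2·(0) + (2) + 2·(0) + 2·(3) − 2·(-2) = 12
  T: 2·[ṁ]_T + [φ]_T + 2·[k_r]_T + 2·[Q]_T − 2·[ϕ]_T = 2·(-1) + (2) + 2·(-1) + 2·(-1) − 2·(-1) = -2
Net dimensions [M⁴ L¹² T⁻²] ≠ [1] — not dimensionless.

no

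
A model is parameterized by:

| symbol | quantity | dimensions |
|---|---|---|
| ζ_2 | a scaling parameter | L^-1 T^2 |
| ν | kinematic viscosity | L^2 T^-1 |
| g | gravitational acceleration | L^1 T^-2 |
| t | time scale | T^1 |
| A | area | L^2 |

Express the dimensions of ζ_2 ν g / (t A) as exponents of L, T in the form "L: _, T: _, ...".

L: 0, T: -2

Collect each base-dimension exponent across the product:
  L: (-1) + (2) + (1) − (0) − (2) = 0
  T: (2) + (-1) + (-2) − (1) − (0) = -2
So the dimensions are [T⁻²].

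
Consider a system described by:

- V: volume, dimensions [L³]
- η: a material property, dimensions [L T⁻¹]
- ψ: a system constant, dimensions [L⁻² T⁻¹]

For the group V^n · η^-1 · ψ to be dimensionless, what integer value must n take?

1

Balance the L exponent: (3)·n from V, plus −(1) + (-2) = -3 from the rest, must sum to zero.
3n − 3 = 0, so n = 1.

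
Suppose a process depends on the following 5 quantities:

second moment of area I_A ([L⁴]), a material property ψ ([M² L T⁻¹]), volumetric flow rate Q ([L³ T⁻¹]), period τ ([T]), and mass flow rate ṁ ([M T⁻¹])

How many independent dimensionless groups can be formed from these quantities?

2

There are 5 variables and 3 base dimensions (M, L, T).
The dimension matrix has rank 3.
Independent dimensionless groups: 5 − 3 = 2.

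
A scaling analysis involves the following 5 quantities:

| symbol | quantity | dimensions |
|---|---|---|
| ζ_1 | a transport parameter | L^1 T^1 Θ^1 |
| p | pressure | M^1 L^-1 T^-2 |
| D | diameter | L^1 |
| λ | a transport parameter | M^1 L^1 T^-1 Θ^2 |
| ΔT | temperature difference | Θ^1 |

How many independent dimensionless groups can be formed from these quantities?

There are 5 variables and 4 base dimensions (M, L, T, Θ).
The dimension matrix has rank 4.
Independent dimensionless groups: 5 − 4 = 1.

1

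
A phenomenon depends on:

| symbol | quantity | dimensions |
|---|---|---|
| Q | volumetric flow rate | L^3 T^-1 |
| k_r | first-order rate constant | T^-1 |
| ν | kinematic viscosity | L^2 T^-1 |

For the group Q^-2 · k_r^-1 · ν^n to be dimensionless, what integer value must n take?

3

Balance the L exponent: (2)·n from ν, plus −2·(3) − (0) = -6 from the rest, must sum to zero.
2n − 6 = 0, so n = 3.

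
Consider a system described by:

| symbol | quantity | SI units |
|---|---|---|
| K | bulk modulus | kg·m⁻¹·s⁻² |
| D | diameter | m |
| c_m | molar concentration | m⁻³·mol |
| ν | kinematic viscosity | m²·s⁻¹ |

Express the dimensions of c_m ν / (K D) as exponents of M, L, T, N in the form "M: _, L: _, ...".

Collect each base-dimension exponent across the product:
  M: −(1) − (0) + (0) + (0) = -1
  L: −(-1) − (1) + (-3) + (2) = -1
  T: −(-2) − (0) + (0) + (-1) = 1
  N: −(0) − (0) + (1) + (0) = 1
So the dimensions are [M⁻¹ L⁻¹ T N].

M: -1, L: -1, T: 1, N: 1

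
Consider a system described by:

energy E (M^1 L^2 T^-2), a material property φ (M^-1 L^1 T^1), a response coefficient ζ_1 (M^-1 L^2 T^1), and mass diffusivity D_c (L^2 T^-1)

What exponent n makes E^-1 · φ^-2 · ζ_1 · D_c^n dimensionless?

Balance the L exponent: (2)·n from D_c, plus −(2) − 2·(1) + (2) = -2 from the rest, must sum to zero.
2n − 2 = 0, so n = 1.

1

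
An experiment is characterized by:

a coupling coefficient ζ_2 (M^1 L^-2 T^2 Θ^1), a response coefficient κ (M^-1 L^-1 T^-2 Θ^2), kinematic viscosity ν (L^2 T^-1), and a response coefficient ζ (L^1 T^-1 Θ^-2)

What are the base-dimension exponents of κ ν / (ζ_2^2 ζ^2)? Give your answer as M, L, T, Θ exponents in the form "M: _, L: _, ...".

Collect each base-dimension exponent across the product:
  M: −2·(1) + (-1) + (0) − 2·(0) = -3
  L: −2·(-2) + (-1) + (2) − 2·(1) = 3
  T: −2·(2) + (-2) + (-1) − 2·(-1) = -5
  Θ: −2·(1) + (2) + (0) − 2·(-2) = 4
So the dimensions are [M⁻³ L³ T⁻⁵ Θ⁴].

M: -3, L: 3, T: -5, Θ: 4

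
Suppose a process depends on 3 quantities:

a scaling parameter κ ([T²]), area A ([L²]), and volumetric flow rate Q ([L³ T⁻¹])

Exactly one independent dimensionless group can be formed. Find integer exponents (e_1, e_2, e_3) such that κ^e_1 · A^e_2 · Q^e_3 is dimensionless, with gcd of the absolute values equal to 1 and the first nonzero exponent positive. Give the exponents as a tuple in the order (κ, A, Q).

(1, -3, 2)

L: e_1·(0) + e_2·(2) + e_3·(3) = 0
T: e_1·(2) + e_2·(0) + e_3·(-1) = 0
Solving this homogeneous linear system for the smallest-integer solution (first nonzero entry positive) gives (1, -3, 2).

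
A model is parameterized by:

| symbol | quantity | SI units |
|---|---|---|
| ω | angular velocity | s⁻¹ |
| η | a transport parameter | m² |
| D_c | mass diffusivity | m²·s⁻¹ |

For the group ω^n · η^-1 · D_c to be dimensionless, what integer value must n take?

-1

Balance the T exponent: (-1)·n from ω, plus −(0) + (-1) = -1 from the rest, must sum to zero.
−n − 1 = 0, so n = -1.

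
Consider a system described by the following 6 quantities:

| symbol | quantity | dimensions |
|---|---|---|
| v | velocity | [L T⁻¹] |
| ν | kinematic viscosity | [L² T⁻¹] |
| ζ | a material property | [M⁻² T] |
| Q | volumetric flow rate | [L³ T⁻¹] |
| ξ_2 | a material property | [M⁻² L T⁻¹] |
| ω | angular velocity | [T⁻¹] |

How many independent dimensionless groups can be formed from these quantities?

3

There are 6 variables and 3 base dimensions (M, L, T).
The dimension matrix has rank 3.
Independent dimensionless groups: 6 − 3 = 3.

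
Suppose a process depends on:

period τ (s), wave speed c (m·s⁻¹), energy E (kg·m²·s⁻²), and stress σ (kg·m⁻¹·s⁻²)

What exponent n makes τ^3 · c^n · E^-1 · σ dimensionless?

Balance the L exponent: (1)·n from c, plus 3·(0) − (2) + (-1) = -3 from the rest, must sum to zero.
n − 3 = 0, so n = 3.

3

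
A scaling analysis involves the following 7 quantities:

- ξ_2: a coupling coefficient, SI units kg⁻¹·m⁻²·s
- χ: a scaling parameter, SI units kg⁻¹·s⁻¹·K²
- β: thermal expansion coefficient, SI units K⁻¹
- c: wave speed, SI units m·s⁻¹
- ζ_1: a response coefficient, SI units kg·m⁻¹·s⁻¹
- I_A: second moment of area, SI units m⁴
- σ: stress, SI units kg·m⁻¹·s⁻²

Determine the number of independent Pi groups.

3

There are 7 variables and 4 base dimensions (M, L, T, Θ).
The dimension matrix has rank 4.
Independent dimensionless groups: 7 − 4 = 3.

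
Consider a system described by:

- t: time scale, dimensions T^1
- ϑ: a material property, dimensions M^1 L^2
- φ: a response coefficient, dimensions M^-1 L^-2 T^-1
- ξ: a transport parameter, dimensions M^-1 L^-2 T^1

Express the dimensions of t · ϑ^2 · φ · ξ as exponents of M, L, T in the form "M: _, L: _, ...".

Collect each base-dimension exponent across the product:
  M: (0) + 2·(1) + (-1) + (-1) = 0
  L: (0) + 2·(2) + (-2) + (-2) = 0
  T: (1) + 2·(0) + (-1) + (1) = 1
So the dimensions are [T].

M: 0, L: 0, T: 1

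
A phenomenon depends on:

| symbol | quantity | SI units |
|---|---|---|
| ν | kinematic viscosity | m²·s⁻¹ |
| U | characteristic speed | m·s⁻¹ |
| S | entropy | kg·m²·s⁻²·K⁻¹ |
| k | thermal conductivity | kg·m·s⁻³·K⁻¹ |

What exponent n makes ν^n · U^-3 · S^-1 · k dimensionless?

Balance the L exponent: (2)·n from ν, plus −3·(1) − (2) + (1) = -4 from the rest, must sum to zero.
2n − 4 = 0, so n = 2.

2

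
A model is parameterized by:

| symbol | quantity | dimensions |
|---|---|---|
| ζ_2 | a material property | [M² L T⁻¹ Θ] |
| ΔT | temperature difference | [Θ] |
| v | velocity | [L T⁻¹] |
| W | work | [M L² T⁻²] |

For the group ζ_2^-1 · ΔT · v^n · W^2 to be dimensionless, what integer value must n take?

Balance the L exponent: (1)·n from v, plus −(1) + (0) + 2·(2) = 3 from the rest, must sum to zero.
n + 3 = 0, so n = -3.

-3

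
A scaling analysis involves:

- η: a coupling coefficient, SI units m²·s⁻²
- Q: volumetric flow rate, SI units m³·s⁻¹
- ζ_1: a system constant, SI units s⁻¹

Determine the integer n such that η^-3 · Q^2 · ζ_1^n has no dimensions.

Balance the T exponent: (-1)·n from ζ_1, plus −3·(-2) + 2·(-1) = 4 from the rest, must sum to zero.
−n + 4 = 0, so n = 4.

4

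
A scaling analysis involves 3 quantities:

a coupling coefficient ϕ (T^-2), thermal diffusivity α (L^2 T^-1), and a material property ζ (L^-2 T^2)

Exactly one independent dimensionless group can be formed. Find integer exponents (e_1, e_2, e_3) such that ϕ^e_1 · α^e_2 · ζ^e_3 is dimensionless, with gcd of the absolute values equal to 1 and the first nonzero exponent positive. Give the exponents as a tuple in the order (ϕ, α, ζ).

(1, 2, 2)

L: e_1·(0) + e_2·(2) + e_3·(-2) = 0
T: e_1·(-2) + e_2·(-1) + e_3·(2) = 0
Solving this homogeneous linear system for the smallest-integer solution (first nonzero entry positive) gives (1, 2, 2).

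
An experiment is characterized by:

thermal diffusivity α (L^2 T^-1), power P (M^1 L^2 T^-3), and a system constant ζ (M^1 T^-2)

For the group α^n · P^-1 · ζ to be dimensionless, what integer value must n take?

Balance the L exponent: (2)·n from α, plus −(2) + (0) = -2 from the rest, must sum to zero.
2n − 2 = 0, so n = 1.

1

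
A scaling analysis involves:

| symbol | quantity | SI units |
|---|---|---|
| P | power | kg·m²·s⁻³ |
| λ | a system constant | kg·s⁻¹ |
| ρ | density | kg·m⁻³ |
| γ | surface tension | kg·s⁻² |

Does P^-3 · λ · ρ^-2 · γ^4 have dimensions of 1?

yes

Sum the exponent of each base dimension across the product:
  M: −3·[P]_M + [λ]_M − 2·[ρ]_M + 4·[γ]_M = −3·(1) + (1) − 2·(1) + 4·(1) = 0
  L: −3·[P]_L + [λ]_L − 2·[ρ]_L + 4·[γ]_L = −3·(2) + (0) − 2·(-3) + 4·(0) = 0
  T: −3·[P]_T + [λ]_T − 2·[ρ]_T + 4·[γ]_T = −3·(-3) + (-1) − 2·(0) + 4·(-2) = 0
All base exponents vanish — dimensionless.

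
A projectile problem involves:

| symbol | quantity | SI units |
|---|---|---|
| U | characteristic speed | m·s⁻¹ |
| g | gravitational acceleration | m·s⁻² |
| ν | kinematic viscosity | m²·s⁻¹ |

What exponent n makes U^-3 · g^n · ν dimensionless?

Balance the L exponent: (1)·n from g, plus −3·(1) + (2) = -1 from the rest, must sum to zero.
n − 1 = 0, so n = 1.

1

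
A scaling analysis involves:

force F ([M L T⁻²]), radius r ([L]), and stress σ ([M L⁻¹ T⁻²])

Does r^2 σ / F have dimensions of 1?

yes

Sum the exponent of each base dimension across the product:
  M: −[F]_M + 2·[r]_M + [σ]_M = −(1) + 2·(0) + (1) = 0
  L: −[F]_L + 2·[r]_L + [σ]_L = −(1) + 2·(1) + (-1) = 0
  T: −[F]_T + 2·[r]_T + [σ]_T = −(-2) + 2·(0) + (-2) = 0
  Θ: −[F]_Θ + 2·[r]_Θ + [σ]_Θ = −(0) + 2·(0) + (0) = 0
All base exponents vanish — dimensionless.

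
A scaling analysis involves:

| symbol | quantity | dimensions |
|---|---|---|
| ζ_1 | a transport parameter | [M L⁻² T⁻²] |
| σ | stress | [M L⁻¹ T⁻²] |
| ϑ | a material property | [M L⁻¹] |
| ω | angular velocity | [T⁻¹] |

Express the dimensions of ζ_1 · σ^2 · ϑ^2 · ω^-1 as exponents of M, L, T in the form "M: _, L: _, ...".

Collect each base-dimension exponent across the product:
  M: (1) + 2·(1) + 2·(1) − (0) = 5
  L: (-2) + 2·(-1) + 2·(-1) − (0) = -6
  T: (-2) + 2·(-2) + 2·(0) − (-1) = -5
So the dimensions are [M⁵ L⁻⁶ T⁻⁵].

M: 5, L: -6, T: -5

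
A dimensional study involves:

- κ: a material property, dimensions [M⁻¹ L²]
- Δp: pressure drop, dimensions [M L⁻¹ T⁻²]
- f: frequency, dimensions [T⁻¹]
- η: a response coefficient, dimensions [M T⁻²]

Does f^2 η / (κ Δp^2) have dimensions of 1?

yes

Sum the exponent of each base dimension across the product:
  M: −[κ]_M − 2·[Δp]_M + 2·[f]_M + [η]_M = −(-1) − 2·(1) + 2·(0) + (1) = 0
  L: −[κ]_L − 2·[Δp]_L + 2·[f]_L + [η]_L = −(2) − 2·(-1) + 2·(0) + (0) = 0
  T: −[κ]_T − 2·[Δp]_T + 2·[f]_T + [η]_T = −(0) − 2·(-2) + 2·(-1) + (-2) = 0
All base exponents vanish — dimensionless.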